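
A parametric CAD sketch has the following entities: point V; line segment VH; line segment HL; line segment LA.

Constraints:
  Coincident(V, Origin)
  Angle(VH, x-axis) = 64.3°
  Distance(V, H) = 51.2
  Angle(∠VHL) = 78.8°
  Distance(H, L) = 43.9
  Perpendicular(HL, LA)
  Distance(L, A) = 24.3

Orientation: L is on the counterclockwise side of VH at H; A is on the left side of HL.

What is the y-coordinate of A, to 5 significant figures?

33.601

V is at the origin; VH runs at 64.3° with length 51.2, so H = 51.2·(cos 64.3°, sin 64.3°) = (22.203, 46.135). ∠VHL = 78.8°, so HL runs at 64.3° + (180° − 78.8°) = 165.50° from the x-axis; with |HL| = 43.9, L = H + 43.9·(cos 165.50°, sin 165.50°) = (-20.298, 57.127). HL ⟂ LA; with |LA| = 24.3 on the left of HL, A = L + 24.3·(-0.25038, -0.96815) = (-26.383, 33.601). So A.y = 33.601.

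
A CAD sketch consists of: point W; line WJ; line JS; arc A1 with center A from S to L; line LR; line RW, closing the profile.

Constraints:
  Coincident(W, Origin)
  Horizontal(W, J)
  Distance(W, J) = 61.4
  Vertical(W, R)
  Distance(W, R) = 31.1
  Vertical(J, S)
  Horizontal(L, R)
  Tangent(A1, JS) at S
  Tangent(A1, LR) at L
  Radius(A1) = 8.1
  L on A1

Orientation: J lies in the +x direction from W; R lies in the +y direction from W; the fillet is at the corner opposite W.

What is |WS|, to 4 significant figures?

65.57

The virtual corner opposite W is at (61.40, 31.10). The tangent condition forces AS to be normal to JS and tangency of A1 to LR means the radius AL is perpendicular to LR, with radius 8.1, so the center A sits 8.1 in from both sides at A = (53.30, 23.00). That places the tangent points at S = (61.40, 23.00) on JS and L = (53.30, 31.10) on LR. Then |WS| = |S − W| = 65.57.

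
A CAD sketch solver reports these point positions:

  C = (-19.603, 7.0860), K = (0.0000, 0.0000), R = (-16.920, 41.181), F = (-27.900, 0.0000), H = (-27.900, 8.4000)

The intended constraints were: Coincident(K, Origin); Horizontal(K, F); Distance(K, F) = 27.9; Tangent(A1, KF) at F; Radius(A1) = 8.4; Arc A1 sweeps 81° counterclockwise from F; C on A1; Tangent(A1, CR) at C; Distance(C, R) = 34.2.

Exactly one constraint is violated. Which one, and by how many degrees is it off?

Tangent(A1, CR) at C — off by 4.50°.

K = (0.00, 0.00) ✓; K.y = 0.00, F.y = 0.00 ✓; |KF| = 27.90 ✓; ∠(HF, FK) = 90.00° ✓; |HF| = 8.400 ✓; bearing(H→C) − bearing(H→F) = 81.00° ✓; |HC| = 8.400 ✓; ∠(HC, CR) = 85.50° ✗; |CR| = 34.20 ✓.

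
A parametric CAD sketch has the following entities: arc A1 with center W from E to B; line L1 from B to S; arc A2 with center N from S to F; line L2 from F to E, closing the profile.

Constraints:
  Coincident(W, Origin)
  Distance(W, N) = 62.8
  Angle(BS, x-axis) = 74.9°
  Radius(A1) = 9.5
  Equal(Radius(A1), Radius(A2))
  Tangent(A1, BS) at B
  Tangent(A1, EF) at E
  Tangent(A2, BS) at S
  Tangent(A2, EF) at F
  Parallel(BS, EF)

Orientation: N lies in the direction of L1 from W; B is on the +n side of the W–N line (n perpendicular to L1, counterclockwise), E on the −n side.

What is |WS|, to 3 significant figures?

63.5

The slot axis is L1's direction at 74.9°, so u = (cos 74.9°, sin 74.9°) = (0.261, 0.965) and n = (−sin 74.9°, cos 74.9°) = (-0.965, 0.261). W is at the origin and N lies 62.8 along u from W, so N = 62.8·u = (16.4, 60.6). Tangency of A1 to both parallel lines with radius 9.5 puts B and E at W ± 9.5·n: B = (-9.17, 2.47), E = (9.17, -2.47). Equal radii place S and F the same way about N: S = N + 9.5·n = (7.19, 63.1), F = N − 9.5·n = (25.5, 58.2). Then |WS| = |S − W| = 63.5.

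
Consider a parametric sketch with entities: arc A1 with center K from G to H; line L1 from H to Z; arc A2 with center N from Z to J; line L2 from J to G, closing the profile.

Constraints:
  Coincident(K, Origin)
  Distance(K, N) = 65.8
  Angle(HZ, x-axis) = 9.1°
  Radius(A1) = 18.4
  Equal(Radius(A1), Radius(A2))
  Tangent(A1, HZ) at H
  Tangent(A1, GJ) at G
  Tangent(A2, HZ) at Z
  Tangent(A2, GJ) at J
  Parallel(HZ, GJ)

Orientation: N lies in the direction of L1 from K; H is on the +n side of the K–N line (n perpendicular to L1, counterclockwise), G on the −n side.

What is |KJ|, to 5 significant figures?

68.324

The slot axis is L1's direction at 9.1°, so u = (cos 9.1°, sin 9.1°) = (0.98741, 0.15816) and n = (−sin 9.1°, cos 9.1°) = (-0.15816, 0.98741). K is at the origin and N lies 65.8 along u from K, so N = 65.8·u = (64.972, 10.407). Tangency of A1 to both parallel lines with radius 18.4 puts H and G at K ± 18.4·n: H = (-2.9101, 18.168), G = (2.9101, -18.168). Equal radii place Z and J the same way about N: Z = N + 18.4·n = (62.062, 28.575), J = N − 18.4·n = (67.882, -7.7616). Then |KJ| = |J − K| = 68.324.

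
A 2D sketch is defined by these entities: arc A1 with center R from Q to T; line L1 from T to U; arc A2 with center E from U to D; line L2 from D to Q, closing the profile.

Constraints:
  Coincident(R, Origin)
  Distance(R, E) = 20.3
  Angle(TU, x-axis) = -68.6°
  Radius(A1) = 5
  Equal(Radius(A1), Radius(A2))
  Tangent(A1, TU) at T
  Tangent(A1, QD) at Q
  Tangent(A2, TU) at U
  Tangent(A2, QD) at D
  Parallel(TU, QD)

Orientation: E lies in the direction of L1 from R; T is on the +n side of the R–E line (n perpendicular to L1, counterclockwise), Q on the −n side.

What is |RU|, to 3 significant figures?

20.9

The slot axis is L1's direction at -68.6°, so u = (cos -68.6°, sin -68.6°) = (0.365, -0.931) and n = (−sin -68.6°, cos -68.6°) = (0.931, 0.365). R is at the origin and E lies 20.3 along u from R, so E = 20.3·u = (7.41, -18.9). Tangency of A1 to both parallel lines with radius 5.0 puts T and Q at R ± 5.0·n: T = (4.66, 1.82), Q = (-4.66, -1.82). Equal radii place U and D the same way about E: U = E + 5.0·n = (12.1, -17.1), D = E − 5.0·n = (2.75, -20.7). Then |RU| = |U − R| = 20.9.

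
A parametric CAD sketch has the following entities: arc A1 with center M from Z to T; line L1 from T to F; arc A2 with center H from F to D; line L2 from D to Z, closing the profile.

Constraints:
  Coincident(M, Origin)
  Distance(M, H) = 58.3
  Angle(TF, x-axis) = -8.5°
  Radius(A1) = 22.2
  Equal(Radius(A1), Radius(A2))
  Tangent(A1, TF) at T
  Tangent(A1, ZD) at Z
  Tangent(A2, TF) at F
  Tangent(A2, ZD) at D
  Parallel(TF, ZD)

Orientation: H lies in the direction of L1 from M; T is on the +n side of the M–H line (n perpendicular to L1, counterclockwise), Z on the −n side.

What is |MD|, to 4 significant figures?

62.38

The slot axis is L1's direction at -8.5°, so u = (cos -8.5°, sin -8.5°) = (0.9890, -0.1478) and n = (−sin -8.5°, cos -8.5°) = (0.1478, 0.9890). M is at the origin and H lies 58.3 along u from M, so H = 58.3·u = (57.66, -8.617). Tangency of A1 to both parallel lines with radius 22.2 puts T and Z at M ± 22.2·n: T = (3.281, 21.96), Z = (-3.281, -21.96). Equal radii place F and D the same way about H: F = H + 22.2·n = (60.94, 13.34), D = H − 22.2·n = (54.38, -30.57). Then |MD| = |D − M| = 62.38.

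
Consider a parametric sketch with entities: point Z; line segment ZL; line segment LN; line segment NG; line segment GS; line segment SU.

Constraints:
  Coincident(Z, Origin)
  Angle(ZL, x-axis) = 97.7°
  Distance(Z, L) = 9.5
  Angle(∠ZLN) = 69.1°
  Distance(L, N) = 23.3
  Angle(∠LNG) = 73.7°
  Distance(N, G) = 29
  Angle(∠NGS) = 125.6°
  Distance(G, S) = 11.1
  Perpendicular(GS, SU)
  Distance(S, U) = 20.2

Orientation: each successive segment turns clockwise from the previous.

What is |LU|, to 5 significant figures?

12.597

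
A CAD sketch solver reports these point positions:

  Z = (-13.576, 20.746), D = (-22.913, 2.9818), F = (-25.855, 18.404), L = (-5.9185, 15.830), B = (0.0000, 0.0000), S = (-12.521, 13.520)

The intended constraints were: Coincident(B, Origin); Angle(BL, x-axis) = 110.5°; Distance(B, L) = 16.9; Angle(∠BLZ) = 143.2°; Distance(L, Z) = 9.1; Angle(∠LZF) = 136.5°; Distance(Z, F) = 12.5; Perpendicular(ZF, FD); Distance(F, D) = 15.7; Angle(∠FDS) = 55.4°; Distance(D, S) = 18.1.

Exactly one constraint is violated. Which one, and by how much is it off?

Distance(D, S) = 18.1 — off by 3.30.

B = (0.00, 0.00) ✓; BL at 110.5° ✓; |BL| = 16.90 ✓; ∠BLZ = 143.2° ✓; |LZ| = 9.100 ✓; ∠LZF = 136.5° ✓; |ZF| = 12.50 ✓; ∠(ZF, FD) = 90.00° ✓; |FD| = 15.70 ✓; ∠FDS = 55.40° ✓; |DS| = 14.80 ✗.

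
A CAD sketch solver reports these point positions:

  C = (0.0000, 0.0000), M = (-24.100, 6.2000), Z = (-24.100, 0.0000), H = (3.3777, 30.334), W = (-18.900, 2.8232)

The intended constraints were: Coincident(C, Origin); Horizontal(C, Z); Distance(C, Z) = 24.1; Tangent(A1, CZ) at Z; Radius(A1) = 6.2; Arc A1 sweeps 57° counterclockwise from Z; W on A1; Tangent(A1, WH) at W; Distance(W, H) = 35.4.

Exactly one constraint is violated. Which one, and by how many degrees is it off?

Tangent(A1, WH) at W — off by 6.00°.

C = (0.00, 0.00) ✓; C.y = 0.00, Z.y = 0.00 ✓; |CZ| = 24.10 ✓; ∠(MZ, ZC) = 90.00° ✓; |MZ| = 6.200 ✓; bearing(M→W) − bearing(M→Z) = 57.00° ✓; |MW| = 6.200 ✓; ∠(MW, WH) = 96.00° ✗; |WH| = 35.40 ✓.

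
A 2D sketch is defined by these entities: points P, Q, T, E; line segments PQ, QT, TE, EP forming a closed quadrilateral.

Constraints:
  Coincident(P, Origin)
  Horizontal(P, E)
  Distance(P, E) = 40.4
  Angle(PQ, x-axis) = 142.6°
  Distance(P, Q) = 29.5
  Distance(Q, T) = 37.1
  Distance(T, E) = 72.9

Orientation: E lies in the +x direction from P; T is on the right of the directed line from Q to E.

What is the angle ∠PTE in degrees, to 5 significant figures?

16.927°

P is at the origin; P and E share the same y with |PE| = 40.4 and E in +x, so E = (40.4, 0). PQ runs at 142.6° with |PQ| = 29.5, so Q = (-23.435, 17.918). T is determined by |QT| = 37.1 and |TE| = 72.9 together: it lies at the intersection of circle(Q, 37.1) and circle(E, 72.9). With |QE| = 66.302, the foot of the radical line on QE is 3.4537 from Q and the perpendicular offset is √(37.1² − 3.4537²) = 36.939. Taking the right-of-QE solution: T = (-30.092, -18.580).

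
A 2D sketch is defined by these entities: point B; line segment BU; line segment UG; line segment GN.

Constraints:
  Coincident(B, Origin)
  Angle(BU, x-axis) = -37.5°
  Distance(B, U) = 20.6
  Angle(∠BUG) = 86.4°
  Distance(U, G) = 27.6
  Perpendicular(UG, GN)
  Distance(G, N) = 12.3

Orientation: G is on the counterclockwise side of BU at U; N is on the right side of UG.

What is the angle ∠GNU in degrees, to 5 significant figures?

65.980°

B is at the origin; BU runs at -37.5° with length 20.6, so U = 20.6·(cos -37.5°, sin -37.5°) = (16.343, -12.540). ∠BUG = 86.4°, so UG runs at -37.5° + (180° − 86.4°) = 56.100° from the x-axis; with |UG| = 27.6, G = U + 27.6·(cos 56.100°, sin 56.100°) = (31.737, 10.368). The perpendicularity gives GN at right angles to UG; with |GN| = 12.3 on the right of UG, N = G + 12.3·(0.83001, -0.55775) = (41.946, 3.5076). Then cos ∠GNU = NG·NU / (|NG||NU|), giving 65.980°.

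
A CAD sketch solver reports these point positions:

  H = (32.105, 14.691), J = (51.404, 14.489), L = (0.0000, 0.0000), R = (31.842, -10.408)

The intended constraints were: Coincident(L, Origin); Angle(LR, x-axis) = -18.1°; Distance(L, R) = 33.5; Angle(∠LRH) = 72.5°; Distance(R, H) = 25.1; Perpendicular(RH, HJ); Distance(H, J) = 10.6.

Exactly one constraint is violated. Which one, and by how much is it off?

Distance(H, J) = 10.6 — off by 8.70.

L = (0.00, 0.00) ✓; LR at -18.10° ✓; |LR| = 33.50 ✓; ∠LRH = 72.50° ✓; |RH| = 25.10 ✓; ∠(RH, HJ) = 90.00° ✓; |HJ| = 19.30 ✗.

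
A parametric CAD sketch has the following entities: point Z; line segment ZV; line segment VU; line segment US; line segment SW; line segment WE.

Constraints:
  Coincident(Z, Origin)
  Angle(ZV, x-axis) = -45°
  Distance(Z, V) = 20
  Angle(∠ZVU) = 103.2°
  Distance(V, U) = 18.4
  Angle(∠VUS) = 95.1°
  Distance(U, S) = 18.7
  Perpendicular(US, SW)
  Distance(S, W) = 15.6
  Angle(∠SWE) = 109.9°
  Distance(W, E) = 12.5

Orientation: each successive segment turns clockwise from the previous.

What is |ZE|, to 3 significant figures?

11.4

US ⟂ SW, so SW runs at 63.3°; with |SW| = 15.6, W = (-5.25, -7.44). ∠SWE = 109.9° gives WE at -6.80° from the x-axis; with |WE| = 12.5, E = (7.16, -8.92). Then |ZE| = |E − Z| = 11.4.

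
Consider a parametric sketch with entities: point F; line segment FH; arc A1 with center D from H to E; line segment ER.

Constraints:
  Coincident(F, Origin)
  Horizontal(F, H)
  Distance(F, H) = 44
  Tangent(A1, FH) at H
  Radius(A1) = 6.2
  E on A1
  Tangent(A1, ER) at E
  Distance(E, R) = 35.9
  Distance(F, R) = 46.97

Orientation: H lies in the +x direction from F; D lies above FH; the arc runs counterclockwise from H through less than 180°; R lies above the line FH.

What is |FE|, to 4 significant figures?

49.92

Checks: |DH| = 6.200 ✓; |DE| = 6.200 ✓; ∠(DE, ER) = 90.00° ✓; |ER| = 35.90 ✓; |FR| = 46.97 ✓.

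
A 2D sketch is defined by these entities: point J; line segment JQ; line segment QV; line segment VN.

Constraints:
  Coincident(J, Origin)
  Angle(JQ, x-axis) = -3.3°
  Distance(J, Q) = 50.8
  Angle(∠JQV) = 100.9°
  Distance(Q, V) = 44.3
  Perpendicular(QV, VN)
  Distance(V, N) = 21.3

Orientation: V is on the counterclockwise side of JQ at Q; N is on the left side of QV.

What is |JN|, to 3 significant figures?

61.0

J is at the origin; JQ runs at -3.3° with length 50.8, so Q = 50.8·(cos -3.3°, sin -3.3°) = (50.7, -2.92). ∠JQV = 100.9°, so QV runs at -3.3° + (180° − 100.9°) = 75.8° from the x-axis; with |QV| = 44.3, V = Q + 44.3·(cos 75.8°, sin 75.8°) = (61.6, 40.0). The perpendicularity gives VN at right angles to QV; with |VN| = 21.3 on the left of QV, N = V + 21.3·(-0.969, 0.245) = (40.9, 45.2). Then |JN| = |N − J| = 61.0.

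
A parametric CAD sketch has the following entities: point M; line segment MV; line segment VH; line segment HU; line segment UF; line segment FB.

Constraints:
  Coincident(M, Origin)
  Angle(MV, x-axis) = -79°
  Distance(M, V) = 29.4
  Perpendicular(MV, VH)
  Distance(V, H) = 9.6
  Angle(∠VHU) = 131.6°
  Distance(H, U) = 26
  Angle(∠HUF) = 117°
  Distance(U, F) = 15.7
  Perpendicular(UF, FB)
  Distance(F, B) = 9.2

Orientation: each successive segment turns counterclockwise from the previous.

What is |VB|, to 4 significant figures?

33.18

M is at the origin; MV runs at -79.0° with length 29.4, so V = (5.610, -28.86). MV is perpendicular to VH, so VH runs at 11.00°; with |VH| = 9.6, H = (15.03, -27.03). ∠VHU = 131.6° gives HU at 59.40° from the x-axis; with |HU| = 26.0, U = (28.27, -4.649). ∠HUF = 117.0° gives UF at 122.4° from the x-axis; with |UF| = 15.7, F = (19.86, 8.607). The perpendicularity gives FB at right angles to UF, so FB runs at -147.6°; with |FB| = 9.2, B = (12.09, 3.678). Then |VB| = |B − V| = 33.18.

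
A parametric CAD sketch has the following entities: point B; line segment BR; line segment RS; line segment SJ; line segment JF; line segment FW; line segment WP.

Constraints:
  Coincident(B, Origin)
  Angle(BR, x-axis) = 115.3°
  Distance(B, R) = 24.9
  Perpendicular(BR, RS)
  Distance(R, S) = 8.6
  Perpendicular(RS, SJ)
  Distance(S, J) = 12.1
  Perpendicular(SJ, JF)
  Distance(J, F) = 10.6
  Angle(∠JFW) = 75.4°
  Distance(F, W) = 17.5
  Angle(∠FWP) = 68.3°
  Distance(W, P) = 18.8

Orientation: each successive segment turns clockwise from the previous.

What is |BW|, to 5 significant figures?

29.833

B is at the origin; BR runs at 115.3° with length 24.9, so R = (-10.641, 22.512). The perpendicularity gives RS at right angles to BR, so RS runs at 25.300°; with |RS| = 8.6, S = (-2.8661, 26.187). The perpendicularity gives SJ at right angles to RS, so SJ runs at -64.700°; with |SJ| = 12.1, J = (2.3049, 15.248). The perpendicularity gives JF at right angles to SJ, so JF runs at -154.70°; with |JF| = 10.6, F = (-7.2783, 10.718). ∠JFW = 75.4° gives FW at 100.70° from the x-axis; with |FW| = 17.5, W = (-10.528, 27.913). Then |BW| = |W − B| = 29.833.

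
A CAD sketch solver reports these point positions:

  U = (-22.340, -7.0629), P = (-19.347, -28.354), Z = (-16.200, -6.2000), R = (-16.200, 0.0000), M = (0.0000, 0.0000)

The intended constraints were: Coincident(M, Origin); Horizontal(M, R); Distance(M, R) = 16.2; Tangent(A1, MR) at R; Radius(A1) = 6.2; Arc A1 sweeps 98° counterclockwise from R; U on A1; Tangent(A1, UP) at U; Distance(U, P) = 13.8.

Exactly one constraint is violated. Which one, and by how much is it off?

Distance(U, P) = 13.8 — off by 7.70.

M = (0.00, 0.00) ✓; M.y = 0.00, R.y = 0.00 ✓; |MR| = 16.20 ✓; ∠(ZR, RM) = 90.00° ✓; |ZR| = 6.200 ✓; bearing(Z→U) − bearing(Z→R) = 98.00° ✓; |ZU| = 6.200 ✓; ∠(ZU, UP) = 90.00° ✓; |UP| = 21.50 ✗.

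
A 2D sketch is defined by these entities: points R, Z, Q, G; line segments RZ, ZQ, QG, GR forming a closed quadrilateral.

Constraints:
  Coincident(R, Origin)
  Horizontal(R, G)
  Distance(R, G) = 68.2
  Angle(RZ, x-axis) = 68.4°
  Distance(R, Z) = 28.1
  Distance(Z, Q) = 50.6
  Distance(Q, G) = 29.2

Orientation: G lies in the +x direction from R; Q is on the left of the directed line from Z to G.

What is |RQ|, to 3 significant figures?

67.1

Checks: |ZQ| = 50.60 ✓; |QG| = 29.20 ✓.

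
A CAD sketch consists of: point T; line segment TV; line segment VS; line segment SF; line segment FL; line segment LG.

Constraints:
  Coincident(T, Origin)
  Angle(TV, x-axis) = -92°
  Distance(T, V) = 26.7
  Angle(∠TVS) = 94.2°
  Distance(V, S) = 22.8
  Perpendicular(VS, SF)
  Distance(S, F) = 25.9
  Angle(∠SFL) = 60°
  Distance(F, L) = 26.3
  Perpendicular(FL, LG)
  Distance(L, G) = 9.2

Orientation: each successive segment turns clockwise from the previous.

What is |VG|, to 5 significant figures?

6.6521

T is at the origin; TV runs at -92.0° with length 26.7, so V = (-0.93182, -26.684). ∠TVS = 94.2° gives VS at -177.80° from the x-axis; with |VS| = 22.8, S = (-23.715, -27.559). VS is perpendicular to SF, so SF runs at 92.200°; with |SF| = 25.9, F = (-24.709, -1.6781). ∠SFL = 60.0° gives FL at -27.800° from the x-axis; with |FL| = 26.3, L = (-1.4448, -13.944). FL is perpendicular to LG, so LG runs at -117.80°; with |LG| = 9.2, G = (-5.7355, -22.082). Then |VG| = |G − V| = 6.6521.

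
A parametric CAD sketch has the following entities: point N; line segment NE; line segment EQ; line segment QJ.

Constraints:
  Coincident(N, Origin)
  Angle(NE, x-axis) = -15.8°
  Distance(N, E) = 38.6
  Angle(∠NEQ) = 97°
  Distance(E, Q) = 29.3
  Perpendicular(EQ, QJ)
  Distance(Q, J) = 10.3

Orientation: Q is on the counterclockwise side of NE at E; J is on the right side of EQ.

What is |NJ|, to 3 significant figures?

59.3

N is at the origin; NE runs at -15.8° with length 38.6, so E = 38.6·(cos -15.8°, sin -15.8°) = (37.1, -10.5). ∠NEQ = 97.0°, so EQ runs at -15.8° + (180° − 97.0°) = 67.2° from the x-axis; with |EQ| = 29.3, Q = E + 29.3·(cos 67.2°, sin 67.2°) = (48.5, 16.5). EQ ⟂ QJ; with |QJ| = 10.3 on the right of EQ, J = Q + 10.3·(0.922, -0.388) = (58.0, 12.5). Then |NJ| = |J − N| = 59.3.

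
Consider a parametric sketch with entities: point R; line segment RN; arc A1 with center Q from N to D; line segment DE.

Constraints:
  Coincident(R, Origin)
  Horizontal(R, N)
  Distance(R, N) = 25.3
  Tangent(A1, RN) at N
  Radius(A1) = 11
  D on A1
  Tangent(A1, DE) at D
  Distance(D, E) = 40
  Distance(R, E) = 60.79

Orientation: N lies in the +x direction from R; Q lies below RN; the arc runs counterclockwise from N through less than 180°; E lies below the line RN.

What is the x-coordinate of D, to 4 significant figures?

15.24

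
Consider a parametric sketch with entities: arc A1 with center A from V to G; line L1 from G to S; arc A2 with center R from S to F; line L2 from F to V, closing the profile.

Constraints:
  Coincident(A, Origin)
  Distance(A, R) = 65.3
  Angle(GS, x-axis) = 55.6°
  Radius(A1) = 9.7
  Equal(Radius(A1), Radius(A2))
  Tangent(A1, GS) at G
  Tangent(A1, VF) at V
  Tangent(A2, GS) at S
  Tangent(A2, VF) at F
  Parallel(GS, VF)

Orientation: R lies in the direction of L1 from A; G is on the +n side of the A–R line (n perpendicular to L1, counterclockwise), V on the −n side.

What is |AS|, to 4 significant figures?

66.02

The slot axis is L1's direction at 55.6°, so u = (cos 55.6°, sin 55.6°) = (0.5650, 0.8251) and n = (−sin 55.6°, cos 55.6°) = (-0.8251, 0.5650). A is at the origin and R lies 65.3 along u from A, so R = 65.3·u = (36.89, 53.88). Tangency of A1 to both parallel lines with radius 9.7 puts G and V at A ± 9.7·n: G = (-8.004, 5.480), V = (8.004, -5.480). Equal radii place S and F the same way about R: S = R + 9.7·n = (28.89, 59.36), F = R − 9.7·n = (44.90, 48.40). Then |AS| = |S − A| = 66.02.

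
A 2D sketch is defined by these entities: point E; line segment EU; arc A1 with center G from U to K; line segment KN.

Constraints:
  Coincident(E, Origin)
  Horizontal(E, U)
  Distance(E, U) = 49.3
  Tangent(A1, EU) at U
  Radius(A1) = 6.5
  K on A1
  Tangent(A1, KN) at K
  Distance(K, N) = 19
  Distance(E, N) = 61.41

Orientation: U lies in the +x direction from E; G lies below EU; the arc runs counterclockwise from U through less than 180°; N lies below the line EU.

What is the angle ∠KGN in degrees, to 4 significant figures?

71.11°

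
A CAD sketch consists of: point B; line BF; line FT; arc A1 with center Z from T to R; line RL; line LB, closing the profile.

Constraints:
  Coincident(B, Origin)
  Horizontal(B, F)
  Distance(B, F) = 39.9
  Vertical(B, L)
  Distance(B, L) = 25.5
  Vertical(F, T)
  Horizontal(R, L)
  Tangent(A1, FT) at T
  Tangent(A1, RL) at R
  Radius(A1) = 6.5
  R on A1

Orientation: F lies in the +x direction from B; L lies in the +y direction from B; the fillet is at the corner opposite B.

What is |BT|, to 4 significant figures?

44.19

B is at the origin; B and F share the same y with |BF| = 39.9 and F on the +x side, so F = (39.90, 0.000). BL is vertical with |BL| = 25.5 and L on the +y side, so L = (0.000, 25.50). The virtual corner opposite B is at (39.90, 25.50). A1 meets FT tangentially, so ZT is at right angles to FT and since A1 is tangent to RL there, ZR ⟂ RL, with radius 6.5, so the center Z sits 6.5 in from both sides at Z = (33.40, 19.00). That places the tangent points at T = (39.90, 19.00) on FT and R = (33.40, 25.50) on RL. Then |BT| = |T − B| = 44.19.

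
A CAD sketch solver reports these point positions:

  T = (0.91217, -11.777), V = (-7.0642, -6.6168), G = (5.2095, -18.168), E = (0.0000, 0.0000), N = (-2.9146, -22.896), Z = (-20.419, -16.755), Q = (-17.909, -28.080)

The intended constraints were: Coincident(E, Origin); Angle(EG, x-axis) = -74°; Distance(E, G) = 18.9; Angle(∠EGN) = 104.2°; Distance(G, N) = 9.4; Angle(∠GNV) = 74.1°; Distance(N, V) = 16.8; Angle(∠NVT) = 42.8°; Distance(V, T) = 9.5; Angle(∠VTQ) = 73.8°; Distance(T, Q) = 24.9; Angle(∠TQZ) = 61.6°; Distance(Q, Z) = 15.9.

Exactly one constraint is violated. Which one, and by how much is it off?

Distance(Q, Z) = 15.9 — off by 4.30.

E = (0.00, 0.00) ✓; EG at -74.00° ✓; |EG| = 18.90 ✓; ∠EGN = 104.2° ✓; |GN| = 9.400 ✓; ∠GNV = 74.10° ✓; |NV| = 16.80 ✓; ∠NVT = 42.80° ✓; |VT| = 9.500 ✓; ∠VTQ = 73.80° ✓; |TQ| = 24.90 ✓; ∠TQZ = 61.60° ✓; |QZ| = 11.60 ✗.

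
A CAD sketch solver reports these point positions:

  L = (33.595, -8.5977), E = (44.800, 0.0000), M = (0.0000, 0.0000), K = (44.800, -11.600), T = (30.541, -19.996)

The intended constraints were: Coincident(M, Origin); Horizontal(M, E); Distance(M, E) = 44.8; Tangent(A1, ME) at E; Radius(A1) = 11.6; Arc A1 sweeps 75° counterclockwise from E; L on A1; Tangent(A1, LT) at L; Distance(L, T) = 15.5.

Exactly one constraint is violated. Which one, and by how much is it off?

Distance(L, T) = 15.5 — off by 3.70.

M = (0.00, 0.00) ✓; M.y = 0.00, E.y = 0.00 ✓; |ME| = 44.80 ✓; ∠(KE, EM) = 90.00° ✓; |KE| = 11.60 ✓; bearing(K→L) − bearing(K→E) = 75.00° ✓; |KL| = 11.60 ✓; ∠(KL, LT) = 90.00° ✓; |LT| = 11.80 ✗.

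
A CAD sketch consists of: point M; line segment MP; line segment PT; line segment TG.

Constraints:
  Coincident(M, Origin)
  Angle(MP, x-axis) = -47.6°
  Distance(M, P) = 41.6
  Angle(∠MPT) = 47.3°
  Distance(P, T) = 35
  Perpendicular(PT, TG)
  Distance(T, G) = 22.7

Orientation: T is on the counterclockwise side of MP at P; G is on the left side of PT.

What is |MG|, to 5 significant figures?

10.395

M is at the origin; MP runs at -47.6° with length 41.6, so P = 41.6·(cos -47.6°, sin -47.6°) = (28.051, -30.720). ∠MPT = 47.3°, so PT runs at -47.6° + (180° − 47.3°) = 85.100° from the x-axis; with |PT| = 35.0, T = P + 35.0·(cos 85.100°, sin 85.100°) = (31.041, 4.1523). The perpendicularity gives TG at right angles to PT; with |TG| = 22.7 on the left of PT, G = T + 22.7·(-0.99635, 0.085417) = (8.4235, 6.0913). Then |MG| = |G − M| = 10.395.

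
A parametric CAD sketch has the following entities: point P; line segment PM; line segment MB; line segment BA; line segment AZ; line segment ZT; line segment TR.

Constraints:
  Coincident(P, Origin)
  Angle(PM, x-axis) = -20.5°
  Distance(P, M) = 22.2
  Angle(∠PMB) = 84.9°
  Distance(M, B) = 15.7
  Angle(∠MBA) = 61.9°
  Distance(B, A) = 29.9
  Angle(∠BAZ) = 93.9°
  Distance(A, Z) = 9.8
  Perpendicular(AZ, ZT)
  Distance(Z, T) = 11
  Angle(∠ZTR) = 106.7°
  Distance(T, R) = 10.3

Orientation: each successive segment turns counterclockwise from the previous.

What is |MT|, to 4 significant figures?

12.64

∠BAZ = 93.9° gives AZ at -81.20° from the x-axis; with |AZ| = 9.8, Z = (-2.706, -8.896). AZ is perpendicular to ZT, so ZT runs at 8.800°; with |ZT| = 11.0, T = (8.165, -7.214). Then |MT| = |T − M| = 12.64.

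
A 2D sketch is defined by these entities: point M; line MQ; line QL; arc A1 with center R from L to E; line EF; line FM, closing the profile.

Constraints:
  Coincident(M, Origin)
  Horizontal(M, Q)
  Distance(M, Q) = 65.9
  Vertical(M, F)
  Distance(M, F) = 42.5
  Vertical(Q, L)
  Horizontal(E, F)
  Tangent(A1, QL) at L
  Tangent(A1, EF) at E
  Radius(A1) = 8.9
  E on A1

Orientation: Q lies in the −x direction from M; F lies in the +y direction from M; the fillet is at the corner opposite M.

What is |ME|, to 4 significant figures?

71.10

M is at the origin; MQ is horizontal with |MQ| = 65.9 and Q on the −x side, so Q = (-65.90, 0.000). MF is vertical with |MF| = 42.5 and F on the +y side, so F = (0.000, 42.50). The virtual corner opposite M is at (-65.90, 42.50). The tangent condition forces RL to be normal to QL and tangency of A1 to EF means the radius RE is perpendicular to EF, with radius 8.9, so the center R sits 8.9 in from both sides at R = (-57.00, 33.60). That places the tangent points at L = (-65.90, 33.60) on QL and E = (-57.00, 42.50) on EF. Then |ME| = |E − M| = 71.10.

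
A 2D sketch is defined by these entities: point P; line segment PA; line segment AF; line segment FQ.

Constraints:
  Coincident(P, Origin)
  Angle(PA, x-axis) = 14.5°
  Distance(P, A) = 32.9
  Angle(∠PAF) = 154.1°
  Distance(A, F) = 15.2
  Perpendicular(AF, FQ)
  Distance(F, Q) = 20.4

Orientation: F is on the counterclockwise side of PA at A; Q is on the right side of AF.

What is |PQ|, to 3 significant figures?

56.7

P is at the origin; PA runs at 14.5° with length 32.9, so A = 32.9·(cos 14.5°, sin 14.5°) = (31.9, 8.24). ∠PAF = 154.1°, so AF runs at 14.5° + (180° − 154.1°) = 40.4° from the x-axis; with |AF| = 15.2, F = A + 15.2·(cos 40.4°, sin 40.4°) = (43.4, 18.1). The perpendicularity gives FQ at right angles to AF; with |FQ| = 20.4 on the right of AF, Q = F + 20.4·(0.648, -0.762) = (56.6, 2.55). Then |PQ| = |Q − P| = 56.7.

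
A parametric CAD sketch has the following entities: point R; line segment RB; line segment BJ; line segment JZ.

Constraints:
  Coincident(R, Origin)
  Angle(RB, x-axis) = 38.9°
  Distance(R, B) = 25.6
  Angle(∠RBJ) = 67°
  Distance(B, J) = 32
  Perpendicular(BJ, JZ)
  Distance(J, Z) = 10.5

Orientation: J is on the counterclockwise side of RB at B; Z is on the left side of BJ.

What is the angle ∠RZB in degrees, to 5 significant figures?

48.873°

R is at the origin; RB runs at 38.9° with length 25.6, so B = 25.6·(cos 38.9°, sin 38.9°) = (19.923, 16.076). ∠RBJ = 67.0°, so BJ runs at 38.9° + (180° − 67.0°) = 151.90° from the x-axis; with |BJ| = 32.0, J = B + 32.0·(cos 151.90°, sin 151.90°) = (-8.3050, 31.148). The perpendicularity gives JZ at right angles to BJ; with |JZ| = 10.5 on the left of BJ, Z = J + 10.5·(-0.47101, -0.88213) = (-13.251, 21.886). Then cos ∠RZB = ZR·ZB / (|ZR||ZB|), giving 48.873°.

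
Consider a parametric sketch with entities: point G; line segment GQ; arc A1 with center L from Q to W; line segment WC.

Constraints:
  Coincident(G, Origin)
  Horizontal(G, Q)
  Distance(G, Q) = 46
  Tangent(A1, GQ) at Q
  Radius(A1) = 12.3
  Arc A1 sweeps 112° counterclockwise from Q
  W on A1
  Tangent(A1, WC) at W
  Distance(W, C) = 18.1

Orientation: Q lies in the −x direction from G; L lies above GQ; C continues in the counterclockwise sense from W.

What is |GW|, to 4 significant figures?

38.51

A1 meets GQ tangentially, so LQ is at right angles to GQ, so L = Q + (0, 12.3) = (-46.00, 12.30). On A1, Q sits at bearing -90° from L; a 112° counterclockwise sweep puts W at bearing 22°, so W = L + 12.3·(cos 22°, sin 22°) = (-34.60, 16.91). Then |GW| = |W − G| = 38.51.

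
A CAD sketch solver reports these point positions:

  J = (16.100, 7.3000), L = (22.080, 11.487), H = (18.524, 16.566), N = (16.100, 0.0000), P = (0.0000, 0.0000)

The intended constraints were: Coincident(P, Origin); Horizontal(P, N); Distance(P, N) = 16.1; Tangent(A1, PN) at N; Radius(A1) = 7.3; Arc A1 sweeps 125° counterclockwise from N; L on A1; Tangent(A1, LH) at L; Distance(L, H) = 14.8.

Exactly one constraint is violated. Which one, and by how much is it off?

Distance(L, H) = 14.8 — off by 8.60.

P = (0.00, 0.00) ✓; P.y = 0.00, N.y = 0.00 ✓; |PN| = 16.10 ✓; ∠(JN, NP) = 90.00° ✓; |JN| = 7.300 ✓; bearing(J→L) − bearing(J→N) = 125.0° ✓; |JL| = 7.300 ✓; ∠(JL, LH) = 90.00° ✓; |LH| = 6.200 ✗.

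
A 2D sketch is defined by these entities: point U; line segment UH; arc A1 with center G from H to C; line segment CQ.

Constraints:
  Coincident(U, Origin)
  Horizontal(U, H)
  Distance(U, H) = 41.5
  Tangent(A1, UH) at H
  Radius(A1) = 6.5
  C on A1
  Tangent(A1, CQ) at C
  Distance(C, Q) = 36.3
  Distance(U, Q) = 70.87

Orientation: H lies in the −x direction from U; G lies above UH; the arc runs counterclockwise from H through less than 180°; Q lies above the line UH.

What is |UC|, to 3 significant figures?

38.0

Checks: U = (0.00, 0.00) ✓; |GC| = 6.500 ✓; ∠(GC, CQ) = 90.00° ✓; |CQ| = 36.30 ✓; |UQ| = 70.87 ✓.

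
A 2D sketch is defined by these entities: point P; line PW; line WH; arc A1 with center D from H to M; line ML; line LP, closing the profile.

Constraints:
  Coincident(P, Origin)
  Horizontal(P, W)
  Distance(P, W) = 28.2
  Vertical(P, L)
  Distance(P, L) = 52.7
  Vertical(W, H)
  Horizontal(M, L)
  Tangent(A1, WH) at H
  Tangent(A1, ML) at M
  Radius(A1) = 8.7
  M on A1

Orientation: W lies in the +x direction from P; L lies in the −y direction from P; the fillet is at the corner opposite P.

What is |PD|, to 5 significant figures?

48.127

P is at the origin; PW is horizontal with |PW| = 28.2 and W on the +x side, so W = (28.200, 0.0000). PL is vertical with |PL| = 52.7 and L on the −y side, so L = (0.0000, -52.700). The virtual corner opposite P is at (28.200, -52.700). Tangency of A1 to WH means the radius DH is perpendicular to WH and the tangent condition forces DM to be normal to ML, with radius 8.7, so the center D sits 8.7 in from both sides at D = (19.500, -44.000). Then |PD| = |D − P| = 48.127.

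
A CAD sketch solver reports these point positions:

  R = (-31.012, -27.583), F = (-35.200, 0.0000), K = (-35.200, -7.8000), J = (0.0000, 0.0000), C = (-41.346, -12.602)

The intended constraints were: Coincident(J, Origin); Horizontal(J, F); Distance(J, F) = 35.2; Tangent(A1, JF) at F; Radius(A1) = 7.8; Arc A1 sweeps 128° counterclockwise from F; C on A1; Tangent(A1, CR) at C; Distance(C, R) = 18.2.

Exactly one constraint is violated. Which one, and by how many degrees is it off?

Tangent(A1, CR) at C — off by 3.40°.

J = (0.00, 0.00) ✓; J.y = 0.00, F.y = 0.00 ✓; |JF| = 35.20 ✓; ∠(KF, FJ) = 90.00° ✓; |KF| = 7.800 ✓; bearing(K→C) − bearing(K→F) = 128.0° ✓; |KC| = 7.800 ✓; ∠(KC, CR) = 93.40° ✗; |CR| = 18.20 ✓.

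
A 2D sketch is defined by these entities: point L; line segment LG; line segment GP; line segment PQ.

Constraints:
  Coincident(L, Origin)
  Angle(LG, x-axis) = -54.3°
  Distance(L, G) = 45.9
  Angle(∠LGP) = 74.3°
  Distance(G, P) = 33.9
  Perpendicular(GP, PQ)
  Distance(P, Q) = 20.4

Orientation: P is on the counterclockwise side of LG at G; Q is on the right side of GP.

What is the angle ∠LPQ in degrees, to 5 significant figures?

154.08°

L is at the origin; LG runs at -54.3° with length 45.9, so G = 45.9·(cos -54.3°, sin -54.3°) = (26.785, -37.275). ∠LGP = 74.3°, so GP runs at -54.3° + (180° − 74.3°) = 51.400° from the x-axis; with |GP| = 33.9, P = G + 33.9·(cos 51.400°, sin 51.400°) = (47.934, -10.781). GP ⟂ PQ; with |PQ| = 20.4 on the right of GP, Q = P + 20.4·(0.78152, -0.62388) = (63.877, -23.508). Then cos ∠LPQ = PL·PQ / (|PL||PQ|), giving 154.08°.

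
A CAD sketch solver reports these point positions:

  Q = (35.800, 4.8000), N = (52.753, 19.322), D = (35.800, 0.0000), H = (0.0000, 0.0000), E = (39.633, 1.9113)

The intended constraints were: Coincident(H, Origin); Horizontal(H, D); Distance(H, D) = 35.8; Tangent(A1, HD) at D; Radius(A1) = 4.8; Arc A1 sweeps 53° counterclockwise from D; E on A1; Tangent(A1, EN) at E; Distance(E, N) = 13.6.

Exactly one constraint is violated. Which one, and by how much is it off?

Distance(E, N) = 13.6 — off by 8.20.

H = (0.00, 0.00) ✓; H.y = 0.00, D.y = 0.00 ✓; |HD| = 35.80 ✓; ∠(QD, DH) = 90.00° ✓; |QD| = 4.800 ✓; bearing(Q→E) − bearing(Q→D) = 53.00° ✓; |QE| = 4.800 ✓; ∠(QE, EN) = 90.00° ✓; |EN| = 21.80 ✗.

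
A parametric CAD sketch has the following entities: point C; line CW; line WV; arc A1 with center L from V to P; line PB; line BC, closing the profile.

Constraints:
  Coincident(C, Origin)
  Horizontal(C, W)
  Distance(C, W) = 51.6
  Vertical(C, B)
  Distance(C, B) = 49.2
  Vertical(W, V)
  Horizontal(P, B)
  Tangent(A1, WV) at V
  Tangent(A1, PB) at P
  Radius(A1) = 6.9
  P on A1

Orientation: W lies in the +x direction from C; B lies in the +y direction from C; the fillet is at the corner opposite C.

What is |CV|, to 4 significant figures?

66.72

C is at the origin; CW is horizontal with |CW| = 51.6 and W on the +x side, so W = (51.60, 0.000). C and B share the same x with |CB| = 49.2 and B on the +y side, so B = (0.000, 49.20). The virtual corner opposite C is at (51.60, 49.20). The tangent condition forces LV to be normal to WV and since A1 is tangent to PB there, LP ⟂ PB, with radius 6.9, so the center L sits 6.9 in from both sides at L = (44.70, 42.30). That places the tangent points at V = (51.60, 42.30) on WV and P = (44.70, 49.20) on PB. Then |CV| = |V − C| = 66.72.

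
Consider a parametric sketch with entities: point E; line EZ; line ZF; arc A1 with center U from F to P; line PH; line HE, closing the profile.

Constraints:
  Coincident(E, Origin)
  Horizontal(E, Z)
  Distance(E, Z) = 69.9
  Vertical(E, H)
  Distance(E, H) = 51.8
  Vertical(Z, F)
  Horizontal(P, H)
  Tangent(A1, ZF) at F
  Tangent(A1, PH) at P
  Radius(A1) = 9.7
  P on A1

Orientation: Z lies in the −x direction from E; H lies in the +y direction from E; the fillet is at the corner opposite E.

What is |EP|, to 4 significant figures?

79.42

E is at the origin; EZ is horizontal with |EZ| = 69.9 and Z on the −x side, so Z = (-69.90, 0.000). E and H share the same x with |EH| = 51.8 and H on the +y side, so H = (0.000, 51.80). The virtual corner opposite E is at (-69.90, 51.80). A1 meets ZF tangentially, so UF is at right angles to ZF and tangency of A1 to PH means the radius UP is perpendicular to PH, with radius 9.7, so the center U sits 9.7 in from both sides at U = (-60.20, 42.10). That places the tangent points at F = (-69.90, 42.10) on ZF and P = (-60.20, 51.80) on PH. Then |EP| = |P − E| = 79.42.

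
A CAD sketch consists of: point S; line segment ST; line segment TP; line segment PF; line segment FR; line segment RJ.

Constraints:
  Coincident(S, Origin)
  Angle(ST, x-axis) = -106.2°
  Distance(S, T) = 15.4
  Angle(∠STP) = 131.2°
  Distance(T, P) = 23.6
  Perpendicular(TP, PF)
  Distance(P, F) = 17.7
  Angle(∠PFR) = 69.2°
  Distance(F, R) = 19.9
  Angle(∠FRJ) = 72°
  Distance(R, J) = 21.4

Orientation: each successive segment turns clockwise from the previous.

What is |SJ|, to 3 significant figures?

33.6

S is at the origin; ST runs at -106.2° with length 15.4, so T = (-4.30, -14.8). ∠STP = 131.2° gives TP at -155° from the x-axis; with |TP| = 23.6, P = (-25.7, -24.8). TP is perpendicular to PF, so PF runs at 115°; with |PF| = 17.7, F = (-33.2, -8.72). ∠PFR = 69.2° gives FR at 4.20° from the x-axis; with |FR| = 19.9, R = (-13.3, -7.26). ∠FRJ = 72.0° gives RJ at -104° from the x-axis; with |RJ| = 21.4, J = (-18.4, -28.0). Then |SJ| = |J − S| = 33.6.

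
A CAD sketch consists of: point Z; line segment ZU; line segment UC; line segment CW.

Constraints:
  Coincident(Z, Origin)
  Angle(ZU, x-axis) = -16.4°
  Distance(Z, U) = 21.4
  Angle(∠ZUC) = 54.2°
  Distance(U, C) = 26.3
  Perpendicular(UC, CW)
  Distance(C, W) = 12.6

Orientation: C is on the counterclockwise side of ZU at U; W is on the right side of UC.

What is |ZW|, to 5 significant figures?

32.975

∠ZUC = 54.2°, so UC runs at -16.4° + (180° − 54.2°) = 109.40° from the x-axis; with |UC| = 26.3, C = U + 26.3·(cos 109.40°, sin 109.40°) = (11.793, 18.765). UC is perpendicular to CW; with |CW| = 12.6 on the right of UC, W = C + 12.6·(0.94322, 0.33216) = (23.678, 22.950). Then |ZW| = |W − Z| = 32.975.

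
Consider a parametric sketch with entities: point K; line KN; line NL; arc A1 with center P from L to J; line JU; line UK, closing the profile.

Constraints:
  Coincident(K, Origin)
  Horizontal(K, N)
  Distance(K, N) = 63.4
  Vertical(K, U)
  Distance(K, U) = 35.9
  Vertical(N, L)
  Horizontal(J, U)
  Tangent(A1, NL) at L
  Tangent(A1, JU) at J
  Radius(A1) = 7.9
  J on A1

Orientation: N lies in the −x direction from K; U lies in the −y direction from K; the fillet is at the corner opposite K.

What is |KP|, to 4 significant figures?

62.16

KU is vertical with |KU| = 35.9 and U on the −y side, so U = (0.000, -35.90). The virtual corner opposite K is at (-63.40, -35.90). A1 meets NL tangentially, so PL is at right angles to NL and the tangent condition forces PJ to be normal to JU, with radius 7.9, so the center P sits 7.9 in from both sides at P = (-55.50, -28.00). Then |KP| = |P − K| = 62.16.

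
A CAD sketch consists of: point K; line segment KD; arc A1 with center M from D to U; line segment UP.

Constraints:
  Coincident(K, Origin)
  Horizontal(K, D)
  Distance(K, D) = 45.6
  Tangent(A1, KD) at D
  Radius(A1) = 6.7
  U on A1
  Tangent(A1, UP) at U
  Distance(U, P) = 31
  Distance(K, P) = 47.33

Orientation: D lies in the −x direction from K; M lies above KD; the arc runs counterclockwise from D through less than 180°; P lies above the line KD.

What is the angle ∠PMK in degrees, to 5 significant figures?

72.276°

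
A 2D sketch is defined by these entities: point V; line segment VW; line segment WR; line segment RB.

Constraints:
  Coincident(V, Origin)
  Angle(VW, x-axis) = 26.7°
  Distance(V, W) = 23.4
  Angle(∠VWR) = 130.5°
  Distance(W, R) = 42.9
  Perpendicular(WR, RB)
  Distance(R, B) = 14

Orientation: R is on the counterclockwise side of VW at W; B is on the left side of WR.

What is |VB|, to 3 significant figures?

58.2

∠VWR = 130.5°, so WR runs at 26.7° + (180° − 130.5°) = 76.2° from the x-axis; with |WR| = 42.9, R = W + 42.9·(cos 76.2°, sin 76.2°) = (31.1, 52.2). The perpendicularity gives RB at right angles to WR; with |RB| = 14.0 on the left of WR, B = R + 14.0·(-0.971, 0.239) = (17.5, 55.5). Then |VB| = |B − V| = 58.2.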